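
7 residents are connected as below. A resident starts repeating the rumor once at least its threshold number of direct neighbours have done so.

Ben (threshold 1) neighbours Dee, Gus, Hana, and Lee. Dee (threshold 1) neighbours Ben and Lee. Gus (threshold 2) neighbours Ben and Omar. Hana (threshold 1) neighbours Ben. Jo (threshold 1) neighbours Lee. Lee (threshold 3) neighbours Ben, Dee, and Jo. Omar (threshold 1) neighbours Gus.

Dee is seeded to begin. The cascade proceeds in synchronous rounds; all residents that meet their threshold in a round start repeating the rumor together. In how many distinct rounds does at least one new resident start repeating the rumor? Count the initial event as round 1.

Round 1 — Dee starts repeating the rumor (initial).
Round 2 — checking thresholds:
  Ben: 1 of 4 neighbours ≥ 1, starts repeating the rumor.
  Lee: 1 of 3 neighbours < 3, holds.
Round 3 — checking thresholds:
  Gus: 1 of 2 neighbours < 2, holds.
  Hana: 1 of 1 neighbours ≥ 1, starts repeating the rumor.
  Lee: 2 of 3 neighbours < 3, holds.
Round 4 — no new spreads; cascade stops.

3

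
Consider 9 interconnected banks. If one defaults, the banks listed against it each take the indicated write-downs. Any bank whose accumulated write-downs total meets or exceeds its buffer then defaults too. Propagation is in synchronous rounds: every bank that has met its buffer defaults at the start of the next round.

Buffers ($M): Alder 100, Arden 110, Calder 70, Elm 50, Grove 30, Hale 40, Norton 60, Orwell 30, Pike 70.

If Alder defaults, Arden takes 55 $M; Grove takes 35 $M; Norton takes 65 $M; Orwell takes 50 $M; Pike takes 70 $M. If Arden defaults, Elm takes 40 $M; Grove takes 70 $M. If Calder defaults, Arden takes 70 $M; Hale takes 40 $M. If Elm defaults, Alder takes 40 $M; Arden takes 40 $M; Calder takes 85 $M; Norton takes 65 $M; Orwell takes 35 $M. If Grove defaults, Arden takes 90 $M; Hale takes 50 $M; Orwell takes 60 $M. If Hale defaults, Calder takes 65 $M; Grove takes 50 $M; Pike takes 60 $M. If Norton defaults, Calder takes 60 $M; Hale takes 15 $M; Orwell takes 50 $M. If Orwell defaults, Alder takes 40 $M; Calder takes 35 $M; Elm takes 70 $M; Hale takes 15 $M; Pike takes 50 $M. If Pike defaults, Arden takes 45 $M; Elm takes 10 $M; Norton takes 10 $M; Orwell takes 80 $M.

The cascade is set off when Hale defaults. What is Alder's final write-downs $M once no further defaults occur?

Round 1 — Hale defaults (initial).
  Calder: +65 → 65 < 70
  Grove: +50 → 50 ≥ 30
  Pike: +60 → 60 < 70
Round 2 — Grove defaults.
  Arden: +90 → 90 < 110
  Orwell: +60 → 60 ≥ 30
Round 3 — Orwell defaults.
  Alder: +40 → 40 < 100
  Calder: +35 → 100 ≥ 70
  Elm: +70 → 70 ≥ 50
  Pike: +50 → 110 ≥ 70
Round 4 — Calder, Elm, Pike default.
  Alder: +40 → 80 < 100
  Arden: +70+40+45 → 245 ≥ 110
  Norton: +65+10 → 75 ≥ 60
Round 5 — Arden, Norton default.
No further defaults.

80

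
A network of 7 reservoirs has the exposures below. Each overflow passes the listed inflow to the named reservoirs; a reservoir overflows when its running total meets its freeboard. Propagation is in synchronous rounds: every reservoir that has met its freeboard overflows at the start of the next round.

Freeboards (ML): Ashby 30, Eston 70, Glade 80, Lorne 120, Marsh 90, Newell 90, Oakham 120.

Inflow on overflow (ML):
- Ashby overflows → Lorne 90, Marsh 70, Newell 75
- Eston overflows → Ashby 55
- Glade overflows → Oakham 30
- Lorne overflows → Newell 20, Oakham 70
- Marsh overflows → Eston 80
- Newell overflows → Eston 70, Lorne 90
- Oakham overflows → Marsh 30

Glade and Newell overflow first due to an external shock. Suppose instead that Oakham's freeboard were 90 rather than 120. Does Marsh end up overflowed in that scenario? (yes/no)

With Oakham's freeboard at 90:
Round 1 — Glade, Newell overflow (initial).
  Eston: +70 → 70 ≥ 70
  Lorne: +90 → 90 < 120
  Oakham: +30 → 30 < 90
Round 2 — Eston overflows.
  Ashby: +55 → 55 ≥ 30
Round 3 — Ashby overflows.
  Lorne: +90 → 180 ≥ 120
  Marsh: +70 → 70 < 90
Round 4 — Lorne overflows.
  Oakham: +70 → 100 ≥ 90
Round 5 — Oakham overflows.
  Marsh: +30 → 100 ≥ 90
Round 6 — Marsh overflows.
No further overflows.

yes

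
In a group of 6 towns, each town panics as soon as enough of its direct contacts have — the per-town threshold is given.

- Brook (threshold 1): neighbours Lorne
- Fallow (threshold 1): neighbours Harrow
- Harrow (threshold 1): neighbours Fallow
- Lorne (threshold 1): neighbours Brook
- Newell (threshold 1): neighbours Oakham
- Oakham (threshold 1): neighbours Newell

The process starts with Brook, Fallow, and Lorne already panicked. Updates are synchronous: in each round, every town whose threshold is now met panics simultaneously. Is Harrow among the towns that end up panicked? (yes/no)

yes

Round 1 — Brook, Fallow, Lorne panic (initial).
Round 2 — checking thresholds:
  Harrow: 1 of 1 neighbours ≥ 1, panics.
Round 3 — no new panics; cascade stops.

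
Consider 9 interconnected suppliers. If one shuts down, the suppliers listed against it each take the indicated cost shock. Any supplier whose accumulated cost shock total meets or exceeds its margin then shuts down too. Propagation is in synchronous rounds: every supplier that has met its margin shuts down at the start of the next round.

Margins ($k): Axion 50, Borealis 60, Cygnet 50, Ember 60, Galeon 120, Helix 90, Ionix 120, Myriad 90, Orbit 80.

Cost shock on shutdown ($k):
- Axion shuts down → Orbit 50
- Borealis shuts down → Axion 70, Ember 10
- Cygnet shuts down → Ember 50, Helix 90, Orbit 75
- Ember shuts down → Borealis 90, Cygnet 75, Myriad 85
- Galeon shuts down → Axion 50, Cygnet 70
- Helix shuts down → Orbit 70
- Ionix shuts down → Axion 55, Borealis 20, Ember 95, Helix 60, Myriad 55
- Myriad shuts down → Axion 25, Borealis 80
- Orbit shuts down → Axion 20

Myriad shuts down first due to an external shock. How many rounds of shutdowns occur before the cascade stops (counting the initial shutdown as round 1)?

Round 1 — Myriad shuts down (initial).
  Axion: +25 → 25 < 50
  Borealis: +80 → 80 ≥ 60
Round 2 — Borealis shuts down.
  Axion: +70 → 95 ≥ 50
  Ember: +10 → 10 < 60
Round 3 — Axion shuts down.
  Orbit: +50 → 50 < 80
No further shutdowns.

3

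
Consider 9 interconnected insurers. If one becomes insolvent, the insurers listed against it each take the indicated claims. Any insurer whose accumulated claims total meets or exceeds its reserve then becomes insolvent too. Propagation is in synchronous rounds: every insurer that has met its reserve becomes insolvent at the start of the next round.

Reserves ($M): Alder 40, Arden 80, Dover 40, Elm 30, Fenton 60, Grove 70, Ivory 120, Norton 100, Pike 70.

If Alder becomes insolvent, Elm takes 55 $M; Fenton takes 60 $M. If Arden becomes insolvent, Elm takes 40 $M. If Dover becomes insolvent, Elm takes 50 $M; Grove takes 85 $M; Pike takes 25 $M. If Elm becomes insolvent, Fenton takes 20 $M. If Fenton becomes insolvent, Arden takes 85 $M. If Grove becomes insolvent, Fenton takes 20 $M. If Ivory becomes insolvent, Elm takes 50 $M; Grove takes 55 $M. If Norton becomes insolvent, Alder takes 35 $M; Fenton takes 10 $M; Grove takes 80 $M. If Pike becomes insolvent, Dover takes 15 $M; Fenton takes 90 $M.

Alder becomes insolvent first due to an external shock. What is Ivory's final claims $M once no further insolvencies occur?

0

Round 1 — Alder becomes insolvent (initial).
  Elm: +55 → 55 ≥ 30
  Fenton: +60 → 60 ≥ 60
Round 2 — Elm, Fenton become insolvent.
  Arden: +85 → 85 ≥ 80
Round 3 — Arden becomes insolvent.
No further insolvencies.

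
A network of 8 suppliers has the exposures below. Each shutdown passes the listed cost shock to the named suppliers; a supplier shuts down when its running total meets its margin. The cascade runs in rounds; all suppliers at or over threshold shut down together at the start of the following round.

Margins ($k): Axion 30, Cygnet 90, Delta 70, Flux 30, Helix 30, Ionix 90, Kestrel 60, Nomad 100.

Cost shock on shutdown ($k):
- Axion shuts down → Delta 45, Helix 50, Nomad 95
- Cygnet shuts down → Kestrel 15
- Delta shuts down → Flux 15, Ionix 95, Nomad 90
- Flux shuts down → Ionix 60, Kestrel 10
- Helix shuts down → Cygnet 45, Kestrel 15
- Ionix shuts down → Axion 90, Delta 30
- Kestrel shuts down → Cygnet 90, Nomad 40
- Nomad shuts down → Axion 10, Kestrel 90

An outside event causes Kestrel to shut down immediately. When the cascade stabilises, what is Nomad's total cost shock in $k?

Round 1 — Kestrel shuts down (initial).
  Cygnet: +90 → 90 ≥ 90
  Nomad: +40 → 40 < 100
Round 2 — Cygnet shuts down.
No further shutdowns.

40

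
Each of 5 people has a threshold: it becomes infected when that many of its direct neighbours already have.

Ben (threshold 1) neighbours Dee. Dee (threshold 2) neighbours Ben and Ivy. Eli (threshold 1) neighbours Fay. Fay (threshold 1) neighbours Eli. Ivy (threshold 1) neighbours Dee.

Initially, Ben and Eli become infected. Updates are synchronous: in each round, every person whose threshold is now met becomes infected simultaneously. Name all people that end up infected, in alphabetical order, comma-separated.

Ben, Eli, Fay

Round 1 — Ben, Eli become infected (initial).
Round 2 — checking thresholds:
  Dee: 1 of 2 neighbours < 2, not yet.
  Fay: 1 of 1 neighbours ≥ 1, becomes infected.
Round 3 — no new infections; cascade stops.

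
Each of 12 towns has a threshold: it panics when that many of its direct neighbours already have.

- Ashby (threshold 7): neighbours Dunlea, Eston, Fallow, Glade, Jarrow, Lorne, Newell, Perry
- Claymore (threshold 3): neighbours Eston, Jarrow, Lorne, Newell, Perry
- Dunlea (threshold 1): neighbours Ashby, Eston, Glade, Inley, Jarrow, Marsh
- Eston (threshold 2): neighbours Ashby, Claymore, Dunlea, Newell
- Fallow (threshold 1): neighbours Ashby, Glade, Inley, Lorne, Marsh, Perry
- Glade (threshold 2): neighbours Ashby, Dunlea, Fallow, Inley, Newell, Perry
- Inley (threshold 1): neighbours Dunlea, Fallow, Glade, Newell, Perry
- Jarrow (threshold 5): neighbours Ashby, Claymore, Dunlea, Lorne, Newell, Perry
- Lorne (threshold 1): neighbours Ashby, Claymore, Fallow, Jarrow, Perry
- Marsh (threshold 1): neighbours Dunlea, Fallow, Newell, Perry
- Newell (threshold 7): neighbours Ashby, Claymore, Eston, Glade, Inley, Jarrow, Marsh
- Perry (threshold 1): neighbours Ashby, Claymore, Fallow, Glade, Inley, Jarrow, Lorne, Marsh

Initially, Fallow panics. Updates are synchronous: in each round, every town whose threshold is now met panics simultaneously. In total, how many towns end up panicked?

Round 1 — Fallow panics (initial).
Round 2 — checking thresholds:
  Ashby: 1 of 8 neighbours < 7, not yet.
  Glade: 1 of 6 neighbours < 2, not yet.
  Inley: 1 of 5 neighbours ≥ 1, panics.
  Lorne: 1 of 5 neighbours ≥ 1, panics.
  Marsh: 1 of 4 neighbours ≥ 1, panics.
  Perry: 1 of 8 neighbours ≥ 1, panics.
Round 3 — checking thresholds:
  Ashby: 3 of 8 neighbours < 7, not yet.
  Claymore: 2 of 5 neighbours < 3, not yet.
  Dunlea: 2 of 6 neighbours ≥ 1, panics.
  Glade: 3 of 6 neighbours ≥ 2, panics.
  Jarrow: 2 of 6 neighbours < 5, not yet.
  Newell: 2 of 7 neighbours < 7, not yet.
Round 4 — no new panics; cascade stops.

7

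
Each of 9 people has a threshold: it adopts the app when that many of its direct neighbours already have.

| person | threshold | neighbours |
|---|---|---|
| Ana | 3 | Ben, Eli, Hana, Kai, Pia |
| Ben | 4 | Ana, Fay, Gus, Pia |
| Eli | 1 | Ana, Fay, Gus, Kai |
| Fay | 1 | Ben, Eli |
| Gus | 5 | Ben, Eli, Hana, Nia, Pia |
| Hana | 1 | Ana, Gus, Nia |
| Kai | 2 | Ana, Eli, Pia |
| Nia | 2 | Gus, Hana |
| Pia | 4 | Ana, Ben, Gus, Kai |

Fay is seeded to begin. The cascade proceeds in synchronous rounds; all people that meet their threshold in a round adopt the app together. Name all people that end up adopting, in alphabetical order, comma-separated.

Round 1 — Fay adopts the app (initial).
Round 2 — checking thresholds:
  Ben: 1 of 4 neighbours < 4, holds.
  Eli: 1 of 4 neighbours ≥ 1, adopts the app.
Round 3 — no new adoptions; cascade stops.

Eli, Fay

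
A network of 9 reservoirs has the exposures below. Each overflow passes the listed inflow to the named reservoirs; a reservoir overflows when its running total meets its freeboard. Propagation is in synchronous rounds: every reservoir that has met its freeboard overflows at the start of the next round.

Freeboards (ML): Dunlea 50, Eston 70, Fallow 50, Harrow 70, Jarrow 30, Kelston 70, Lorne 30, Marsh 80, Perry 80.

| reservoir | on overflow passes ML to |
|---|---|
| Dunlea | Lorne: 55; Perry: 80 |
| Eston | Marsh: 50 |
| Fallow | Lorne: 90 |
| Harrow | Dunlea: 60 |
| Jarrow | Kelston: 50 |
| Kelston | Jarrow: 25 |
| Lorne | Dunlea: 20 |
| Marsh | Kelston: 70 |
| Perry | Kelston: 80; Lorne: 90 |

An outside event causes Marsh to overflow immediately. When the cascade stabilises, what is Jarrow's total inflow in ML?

25

Round 1 — Marsh overflows (initial).
  Kelston: +70 → 70 ≥ 70
Round 2 — Kelston overflows.
  Jarrow: +25 → 25 < 30
No further overflows.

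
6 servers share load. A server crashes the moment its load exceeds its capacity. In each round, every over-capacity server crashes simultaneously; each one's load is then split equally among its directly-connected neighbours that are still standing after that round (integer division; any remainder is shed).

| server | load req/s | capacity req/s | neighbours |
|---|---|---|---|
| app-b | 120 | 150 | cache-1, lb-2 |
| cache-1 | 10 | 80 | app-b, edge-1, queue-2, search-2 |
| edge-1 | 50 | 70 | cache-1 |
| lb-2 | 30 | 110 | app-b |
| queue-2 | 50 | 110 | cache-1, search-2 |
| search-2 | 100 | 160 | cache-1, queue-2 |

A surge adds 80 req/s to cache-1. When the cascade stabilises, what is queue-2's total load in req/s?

Round 1 — cache-1 at 90 > 80. cache-1 crashes.
  cache-1 sheds 90 req/s to app-b, edge-1, queue-2, search-2: 22 each (2 lost).
    app-b: 120+22 = 142 ≤ 150
    edge-1: 50+22 = 72 > 70
    queue-2: 50+22 = 72 ≤ 110
    search-2: 100+22 = 122 ≤ 160
Round 2 — edge-1 crashes.
  edge-1 sheds 72 req/s: no online neighbours, lost.
No further crashes.

72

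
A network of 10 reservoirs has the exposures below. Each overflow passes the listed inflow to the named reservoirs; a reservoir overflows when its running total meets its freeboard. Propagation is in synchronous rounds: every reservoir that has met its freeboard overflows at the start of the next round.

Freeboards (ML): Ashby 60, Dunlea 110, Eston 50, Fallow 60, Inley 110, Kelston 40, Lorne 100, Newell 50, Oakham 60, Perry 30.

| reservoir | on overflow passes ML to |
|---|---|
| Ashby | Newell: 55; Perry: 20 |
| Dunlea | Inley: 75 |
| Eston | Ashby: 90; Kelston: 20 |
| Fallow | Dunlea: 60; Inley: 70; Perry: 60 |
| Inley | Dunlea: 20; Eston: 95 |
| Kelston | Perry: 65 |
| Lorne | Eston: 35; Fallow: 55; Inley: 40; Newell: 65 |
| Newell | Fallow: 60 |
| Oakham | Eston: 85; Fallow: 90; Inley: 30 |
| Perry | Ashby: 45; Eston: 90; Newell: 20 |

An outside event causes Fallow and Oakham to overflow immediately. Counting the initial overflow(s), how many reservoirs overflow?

Round 1 — Fallow, Oakham overflow (initial).
  Dunlea: +60 → 60 < 110
  Eston: +85 → 85 ≥ 50
  Inley: +70+30 → 100 < 110
  Perry: +60 → 60 ≥ 30
Round 2 — Eston, Perry overflow.
  Ashby: +90+45 → 135 ≥ 60
  Kelston: +20 → 20 < 40
  Newell: +20 → 20 < 50
Round 3 — Ashby overflows.
  Newell: +55 → 75 ≥ 50
Round 4 — Newell overflows.
No further overflows.

6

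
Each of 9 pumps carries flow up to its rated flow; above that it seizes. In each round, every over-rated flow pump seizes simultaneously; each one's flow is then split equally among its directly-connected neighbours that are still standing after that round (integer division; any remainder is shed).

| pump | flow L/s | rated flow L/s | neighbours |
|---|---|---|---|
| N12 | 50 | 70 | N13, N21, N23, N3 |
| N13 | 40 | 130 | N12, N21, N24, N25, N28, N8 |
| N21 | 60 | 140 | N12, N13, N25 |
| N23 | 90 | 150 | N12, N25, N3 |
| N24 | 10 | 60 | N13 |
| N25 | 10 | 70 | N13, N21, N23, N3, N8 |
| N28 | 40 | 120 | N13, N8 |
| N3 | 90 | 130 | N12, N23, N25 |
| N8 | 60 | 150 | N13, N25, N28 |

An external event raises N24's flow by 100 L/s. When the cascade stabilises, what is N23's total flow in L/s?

116

Round 1 — N24 at 110 > 60. N24 seizes.
  N24 sheds 110 L/s to N13: 110 each.
    N13: 40+110 = 150 > 130
Round 2 — N13 seizes.
  N13 sheds 150 L/s to N12, N21, N25, N28, N8: 30 each.
    N12: 50+30 = 80 > 70
    N21: 60+30 = 90 ≤ 140
    N25: 10+30 = 40 ≤ 70
    N28: 40+30 = 70 ≤ 120
    N8: 60+30 = 90 ≤ 150
Round 3 — N12 seizes.
  N12 sheds 80 L/s to N21, N23, N3: 26 each (2 lost).
    N21: 90+26 = 116 ≤ 140
    N23: 90+26 = 116 ≤ 150
    N3: 90+26 = 116 ≤ 130
No further seizures.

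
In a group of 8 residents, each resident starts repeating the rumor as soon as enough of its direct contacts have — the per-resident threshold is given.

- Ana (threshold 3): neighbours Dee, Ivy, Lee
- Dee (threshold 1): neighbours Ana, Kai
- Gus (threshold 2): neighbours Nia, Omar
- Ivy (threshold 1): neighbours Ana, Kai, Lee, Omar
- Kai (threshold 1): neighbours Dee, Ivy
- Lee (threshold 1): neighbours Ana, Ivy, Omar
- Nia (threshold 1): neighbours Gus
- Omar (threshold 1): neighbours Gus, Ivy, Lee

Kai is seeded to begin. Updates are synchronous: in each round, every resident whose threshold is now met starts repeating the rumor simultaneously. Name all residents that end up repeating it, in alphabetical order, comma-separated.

Round 1 — Kai starts repeating the rumor (initial).
Round 2 — checking thresholds:
  Dee: 1 of 2 neighbours ≥ 1, starts repeating the rumor.
  Ivy: 1 of 4 neighbours ≥ 1, starts repeating the rumor.
Round 3 — checking thresholds:
  Ana: 2 of 3 neighbours < 3, below threshold.
  Lee: 1 of 3 neighbours ≥ 1, starts repeating the rumor.
  Omar: 1 of 3 neighbours ≥ 1, starts repeating the rumor.
Round 4 — checking thresholds:
  Ana: 3 of 3 neighbours ≥ 3, starts repeating the rumor.
  Gus: 1 of 2 neighbours < 2, below threshold.
Round 5 — no new spreads; cascade stops.

Ana, Dee, Ivy, Kai, Lee, Omar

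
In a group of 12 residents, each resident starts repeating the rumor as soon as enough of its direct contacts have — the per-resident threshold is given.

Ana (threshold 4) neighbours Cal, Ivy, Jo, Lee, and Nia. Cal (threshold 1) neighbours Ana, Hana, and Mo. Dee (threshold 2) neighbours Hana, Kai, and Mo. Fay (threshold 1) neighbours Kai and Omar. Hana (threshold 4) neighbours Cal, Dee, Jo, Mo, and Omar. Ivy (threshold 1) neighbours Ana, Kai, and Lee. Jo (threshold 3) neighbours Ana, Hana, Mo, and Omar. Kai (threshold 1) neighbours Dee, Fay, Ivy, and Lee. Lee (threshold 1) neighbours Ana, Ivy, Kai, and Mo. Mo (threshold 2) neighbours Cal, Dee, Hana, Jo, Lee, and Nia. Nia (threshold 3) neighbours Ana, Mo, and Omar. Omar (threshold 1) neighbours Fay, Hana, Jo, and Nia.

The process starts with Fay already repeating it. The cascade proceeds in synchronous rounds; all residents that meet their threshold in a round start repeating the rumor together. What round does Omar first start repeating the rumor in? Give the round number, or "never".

Round 1 — Fay starts repeating the rumor (initial).
Round 2 — checking thresholds:
  Kai: 1 of 4 neighbours ≥ 1, starts repeating the rumor.
  Omar: 1 of 4 neighbours ≥ 1, starts repeating the rumor.
Round 3 — checking thresholds:
  Dee: 1 of 3 neighbours < 2, below threshold.
  Hana: 1 of 5 neighbours < 4, below threshold.
  Ivy: 1 of 3 neighbours ≥ 1, starts repeating the rumor.
  Jo: 1 of 4 neighbours < 3, below threshold.
  Lee: 1 of 4 neighbours ≥ 1, starts repeating the rumor.
  Nia: 1 of 3 neighbours < 3, below threshold.
Round 4 — no new spreads; cascade stops.

2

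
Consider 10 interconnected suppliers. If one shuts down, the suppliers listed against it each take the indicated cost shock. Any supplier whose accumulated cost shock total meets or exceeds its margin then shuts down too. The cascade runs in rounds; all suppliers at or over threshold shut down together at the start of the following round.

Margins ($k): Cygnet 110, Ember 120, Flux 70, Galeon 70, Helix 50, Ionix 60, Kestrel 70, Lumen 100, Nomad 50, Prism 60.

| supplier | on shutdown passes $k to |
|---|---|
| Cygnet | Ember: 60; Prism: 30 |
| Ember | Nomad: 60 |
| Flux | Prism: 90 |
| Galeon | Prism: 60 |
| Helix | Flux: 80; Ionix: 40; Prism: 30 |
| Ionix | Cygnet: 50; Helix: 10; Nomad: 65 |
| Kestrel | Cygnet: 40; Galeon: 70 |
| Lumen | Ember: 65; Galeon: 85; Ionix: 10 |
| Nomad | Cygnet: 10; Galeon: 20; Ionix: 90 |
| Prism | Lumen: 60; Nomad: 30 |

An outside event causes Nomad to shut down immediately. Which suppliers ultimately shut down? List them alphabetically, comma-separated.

Ionix, Nomad

Round 1 — Nomad shuts down (initial).
  Cygnet: +10 → 10 < 110
  Galeon: +20 → 20 < 70
  Ionix: +90 → 90 ≥ 60
Round 2 — Ionix shuts down.
  Cygnet: +50 → 60 < 110
  Helix: +10 → 10 < 50
No further shutdowns.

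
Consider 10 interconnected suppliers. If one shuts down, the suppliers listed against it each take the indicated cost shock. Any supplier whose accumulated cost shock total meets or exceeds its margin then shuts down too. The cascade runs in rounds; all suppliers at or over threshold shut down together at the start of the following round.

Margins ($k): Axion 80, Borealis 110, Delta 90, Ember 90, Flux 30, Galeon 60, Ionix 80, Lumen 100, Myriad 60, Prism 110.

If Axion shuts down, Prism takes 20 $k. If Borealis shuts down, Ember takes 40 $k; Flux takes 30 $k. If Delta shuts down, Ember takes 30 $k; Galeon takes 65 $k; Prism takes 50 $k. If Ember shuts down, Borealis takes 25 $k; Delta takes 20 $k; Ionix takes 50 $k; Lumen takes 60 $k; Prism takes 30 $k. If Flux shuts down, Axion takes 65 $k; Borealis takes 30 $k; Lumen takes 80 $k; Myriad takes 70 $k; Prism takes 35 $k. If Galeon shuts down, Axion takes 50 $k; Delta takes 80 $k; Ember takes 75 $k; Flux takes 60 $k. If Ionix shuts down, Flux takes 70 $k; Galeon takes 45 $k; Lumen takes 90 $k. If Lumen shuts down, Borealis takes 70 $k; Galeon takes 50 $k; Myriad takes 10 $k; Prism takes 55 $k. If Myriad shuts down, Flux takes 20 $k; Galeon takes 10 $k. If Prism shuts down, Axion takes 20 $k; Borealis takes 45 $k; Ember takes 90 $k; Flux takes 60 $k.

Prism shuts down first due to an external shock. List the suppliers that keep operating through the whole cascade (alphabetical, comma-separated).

Ionix

Round 1 — Prism shuts down (initial).
  Axion: +20 → 20 < 80
  Borealis: +45 → 45 < 110
  Ember: +90 → 90 ≥ 90
  Flux: +60 → 60 ≥ 30
Round 2 — Ember, Flux shut down.
  Axion: +65 → 85 ≥ 80
  Borealis: +25+30 → 100 < 110
  Delta: +20 → 20 < 90
  Ionix: +50 → 50 < 80
  Lumen: +60+80 → 140 ≥ 100
  Myriad: +70 → 70 ≥ 60
Round 3 — Axion, Lumen, Myriad shut down.
  Borealis: +70 → 170 ≥ 110
  Galeon: +50+10 → 60 ≥ 60
Round 4 — Borealis, Galeon shut down.
  Delta: +80 → 100 ≥ 90
Round 5 — Delta shuts down.
No further shutdowns.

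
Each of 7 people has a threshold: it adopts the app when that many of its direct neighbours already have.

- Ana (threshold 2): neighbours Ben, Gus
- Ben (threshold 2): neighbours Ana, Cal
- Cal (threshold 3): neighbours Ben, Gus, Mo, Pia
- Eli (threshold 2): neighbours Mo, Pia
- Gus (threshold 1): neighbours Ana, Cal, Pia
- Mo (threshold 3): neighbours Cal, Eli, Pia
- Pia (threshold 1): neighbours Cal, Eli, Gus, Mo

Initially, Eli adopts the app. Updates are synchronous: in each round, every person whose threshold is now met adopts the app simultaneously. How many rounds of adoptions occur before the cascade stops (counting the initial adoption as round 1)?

Round 1 — Eli adopts the app (initial).
Round 2 — checking thresholds:
  Mo: 1 of 3 neighbours < 3, below threshold.
  Pia: 1 of 4 neighbours ≥ 1, adopts the app.
Round 3 — checking thresholds:
  Cal: 1 of 4 neighbours < 3, below threshold.
  Gus: 1 of 3 neighbours ≥ 1, adopts the app.
  Mo: 2 of 3 neighbours < 3, below threshold.
Round 4 — no new adoptions; cascade stops.

3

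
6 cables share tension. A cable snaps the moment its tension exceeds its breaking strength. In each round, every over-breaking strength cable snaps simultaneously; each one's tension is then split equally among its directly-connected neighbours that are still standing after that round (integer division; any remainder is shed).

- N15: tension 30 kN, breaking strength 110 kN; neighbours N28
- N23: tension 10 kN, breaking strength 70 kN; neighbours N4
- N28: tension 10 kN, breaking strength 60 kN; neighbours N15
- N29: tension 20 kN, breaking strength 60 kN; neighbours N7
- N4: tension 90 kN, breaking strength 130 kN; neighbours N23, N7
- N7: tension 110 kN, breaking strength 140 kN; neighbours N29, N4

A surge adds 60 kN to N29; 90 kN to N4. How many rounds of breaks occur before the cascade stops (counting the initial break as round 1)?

2

Round 1 — N29 at 80 > 60; N4 at 180 > 130. N29, N4 snap.
  N29 sheds 80 kN to N7: 80 each.
    N7: 110+80 = 190 > 140
  N4 sheds 180 kN to N23, N7: 90 each.
    N23: 10+90 = 100 > 70
    N7: 190+90 = 280 > 140
Round 2 — N23, N7 snap.
  N23 sheds 100 kN: no online neighbours, lost.
  N7 sheds 280 kN: no online neighbours, lost.
No further breaks.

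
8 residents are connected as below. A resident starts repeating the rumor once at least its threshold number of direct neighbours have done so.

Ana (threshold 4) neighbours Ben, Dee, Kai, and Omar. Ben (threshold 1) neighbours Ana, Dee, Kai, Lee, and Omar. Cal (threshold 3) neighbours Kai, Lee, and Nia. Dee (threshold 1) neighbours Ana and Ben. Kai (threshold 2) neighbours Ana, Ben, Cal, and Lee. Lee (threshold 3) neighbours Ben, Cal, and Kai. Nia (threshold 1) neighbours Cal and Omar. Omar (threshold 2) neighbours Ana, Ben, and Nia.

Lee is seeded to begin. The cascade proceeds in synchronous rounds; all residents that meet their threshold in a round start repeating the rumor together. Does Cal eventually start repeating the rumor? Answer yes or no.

no

Round 1 — Lee starts repeating the rumor (initial).
Round 2 — checking thresholds:
  Ben: 1 of 5 neighbours ≥ 1, starts repeating the rumor.
  Cal: 1 of 3 neighbours < 3, below threshold.
  Kai: 1 of 4 neighbours < 2, below threshold.
Round 3 — checking thresholds:
  Ana: 1 of 4 neighbours < 4, below threshold.
  Cal: 1 of 3 neighbours < 3, below threshold.
  Dee: 1 of 2 neighbours ≥ 1, starts repeating the rumor.
  Kai: 2 of 4 neighbours ≥ 2, starts repeating the rumor.
  Omar: 1 of 3 neighbours < 2, below threshold.
Round 4 — no new spreads; cascade stops.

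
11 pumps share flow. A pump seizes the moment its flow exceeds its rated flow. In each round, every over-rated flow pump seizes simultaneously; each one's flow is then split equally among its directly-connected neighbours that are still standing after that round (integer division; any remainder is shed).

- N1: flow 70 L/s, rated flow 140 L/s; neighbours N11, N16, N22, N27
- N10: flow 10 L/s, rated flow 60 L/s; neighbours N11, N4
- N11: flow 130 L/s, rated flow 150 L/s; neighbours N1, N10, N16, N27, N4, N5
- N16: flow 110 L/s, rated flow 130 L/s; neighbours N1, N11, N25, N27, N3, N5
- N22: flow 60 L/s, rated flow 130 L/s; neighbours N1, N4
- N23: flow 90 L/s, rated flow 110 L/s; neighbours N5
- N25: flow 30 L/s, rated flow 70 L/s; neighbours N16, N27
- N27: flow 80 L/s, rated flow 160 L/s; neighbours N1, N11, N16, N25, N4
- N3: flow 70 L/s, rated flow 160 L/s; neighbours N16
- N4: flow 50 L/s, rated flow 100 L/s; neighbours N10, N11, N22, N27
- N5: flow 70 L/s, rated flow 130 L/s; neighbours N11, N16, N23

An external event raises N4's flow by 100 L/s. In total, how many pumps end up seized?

Round 1 — N4 at 150 > 100. N4 seizes.
  N4 sheds 150 L/s to N10, N11, N22, N27: 37 each (2 lost).
    N10: 10+37 = 47 ≤ 60
    N11: 130+37 = 167 > 150
    N22: 60+37 = 97 ≤ 130
    N27: 80+37 = 117 ≤ 160
Round 2 — N11 seizes.
  N11 sheds 167 L/s to N1, N10, N16, N27, N5: 33 each (2 lost).
    N1: 70+33 = 103 ≤ 140
    N10: 47+33 = 80 > 60
    N16: 110+33 = 143 > 130
    N27: 117+33 = 150 ≤ 160
    N5: 70+33 = 103 ≤ 130
Round 3 — N10, N16 seize.
  N10 sheds 80 L/s: no online neighbours, lost.
  N16 sheds 143 L/s to N1, N25, N27, N3, N5: 28 each (3 lost).
    N1: 103+28 = 131 ≤ 140
    N25: 30+28 = 58 ≤ 70
    N27: 150+28 = 178 > 160
    N3: 70+28 = 98 ≤ 160
    N5: 103+28 = 131 > 130
Round 4 — N27, N5 seize.
  N27 sheds 178 L/s to N1, N25: 89 each.
    N1: 131+89 = 220 > 140
    N25: 58+89 = 147 > 70
  N5 sheds 131 L/s to N23: 131 each.
    N23: 90+131 = 221 > 110
Round 5 — N1, N23, N25 seize.
  N1 sheds 220 L/s to N22: 220 each.
    N22: 97+220 = 317 > 130
  N23 sheds 221 L/s: no online neighbours, lost.
  N25 sheds 147 L/s: no online neighbours, lost.
Round 6 — N22 seizes.
  N22 sheds 317 L/s: no online neighbours, lost.
No further seizures.

10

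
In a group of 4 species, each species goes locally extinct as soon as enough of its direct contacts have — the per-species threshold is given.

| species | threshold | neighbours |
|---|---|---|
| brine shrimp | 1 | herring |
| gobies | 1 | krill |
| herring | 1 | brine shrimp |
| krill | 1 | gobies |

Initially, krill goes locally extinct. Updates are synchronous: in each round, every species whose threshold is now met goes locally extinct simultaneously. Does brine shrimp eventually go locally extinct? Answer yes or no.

no

Round 1 — krill goes locally extinct (initial).
Round 2 — checking thresholds:
  gobies: 1 of 1 neighbours ≥ 1, goes locally extinct.
Round 3 — no new extinctions; cascade stops.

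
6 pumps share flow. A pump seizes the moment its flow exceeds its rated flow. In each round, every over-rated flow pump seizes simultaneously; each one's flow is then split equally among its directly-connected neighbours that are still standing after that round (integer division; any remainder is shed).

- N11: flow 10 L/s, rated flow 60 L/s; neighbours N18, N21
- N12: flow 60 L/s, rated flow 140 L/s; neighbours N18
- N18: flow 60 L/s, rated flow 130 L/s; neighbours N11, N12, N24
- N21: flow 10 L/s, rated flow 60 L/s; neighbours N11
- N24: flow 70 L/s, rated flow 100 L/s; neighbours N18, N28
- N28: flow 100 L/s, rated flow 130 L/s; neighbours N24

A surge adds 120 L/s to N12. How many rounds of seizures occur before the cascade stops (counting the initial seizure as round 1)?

4

Round 1 — N12 at 180 > 140. N12 seizes.
  N12 sheds 180 L/s to N18: 180 each.
    N18: 60+180 = 240 > 130
Round 2 — N18 seizes.
  N18 sheds 240 L/s to N11, N24: 120 each.
    N11: 10+120 = 130 > 60
    N24: 70+120 = 190 > 100
Round 3 — N11, N24 seize.
  N11 sheds 130 L/s to N21: 130 each.
    N21: 10+130 = 140 > 60
  N24 sheds 190 L/s to N28: 190 each.
    N28: 100+190 = 290 > 130
Round 4 — N21, N28 seize.
  N21 sheds 140 L/s: no online neighbours, lost.
  N28 sheds 290 L/s: no online neighbours, lost.
No further seizures.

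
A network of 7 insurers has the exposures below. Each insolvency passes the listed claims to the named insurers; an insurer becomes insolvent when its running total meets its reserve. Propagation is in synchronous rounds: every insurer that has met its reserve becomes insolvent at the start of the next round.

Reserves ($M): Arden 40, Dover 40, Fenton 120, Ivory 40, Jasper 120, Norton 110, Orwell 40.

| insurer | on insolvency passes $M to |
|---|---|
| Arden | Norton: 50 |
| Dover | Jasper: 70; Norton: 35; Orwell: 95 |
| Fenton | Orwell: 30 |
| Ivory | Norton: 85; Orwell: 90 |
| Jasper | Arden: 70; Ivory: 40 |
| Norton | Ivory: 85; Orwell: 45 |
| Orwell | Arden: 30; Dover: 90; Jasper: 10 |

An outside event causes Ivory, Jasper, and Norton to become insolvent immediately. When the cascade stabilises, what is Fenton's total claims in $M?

Round 1 — Ivory, Jasper, Norton become insolvent (initial).
  Arden: +70 → 70 ≥ 40
  Orwell: +90+45 → 135 ≥ 40
Round 2 — Arden, Orwell become insolvent.
  Dover: +90 → 90 ≥ 40
Round 3 — Dover becomes insolvent.
No further insolvencies.

0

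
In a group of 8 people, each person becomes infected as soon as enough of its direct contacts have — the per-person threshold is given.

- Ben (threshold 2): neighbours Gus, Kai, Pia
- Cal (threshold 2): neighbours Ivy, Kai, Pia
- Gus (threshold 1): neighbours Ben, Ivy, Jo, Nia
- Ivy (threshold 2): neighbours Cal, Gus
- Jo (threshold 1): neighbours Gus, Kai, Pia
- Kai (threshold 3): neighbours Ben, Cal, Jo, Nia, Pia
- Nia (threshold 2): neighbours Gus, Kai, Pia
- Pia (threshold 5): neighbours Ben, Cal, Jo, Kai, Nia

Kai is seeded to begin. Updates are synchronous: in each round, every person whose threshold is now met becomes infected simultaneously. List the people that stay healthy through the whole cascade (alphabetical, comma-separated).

Cal, Ivy, Pia

Round 1 — Kai becomes infected (initial).
Round 2 — checking thresholds:
  Ben: 1 of 3 neighbours < 2, not yet.
  Cal: 1 of 3 neighbours < 2, not yet.
  Jo: 1 of 3 neighbours ≥ 1, becomes infected.
  Nia: 1 of 3 neighbours < 2, not yet.
  Pia: 1 of 5 neighbours < 5, not yet.
Round 3 — checking thresholds:
  Ben: 1 of 3 neighbours < 2, not yet.
  Cal: 1 of 3 neighbours < 2, not yet.
  Gus: 1 of 4 neighbours ≥ 1, becomes infected.
  Nia: 1 of 3 neighbours < 2, not yet.
  Pia: 2 of 5 neighbours < 5, not yet.
Round 4 — checking thresholds:
  Ben: 2 of 3 neighbours ≥ 2, becomes infected.
  Cal: 1 of 3 neighbours < 2, not yet.
  Ivy: 1 of 2 neighbours < 2, not yet.
  Nia: 2 of 3 neighbours ≥ 2, becomes infected.
  Pia: 2 of 5 neighbours < 5, not yet.
Round 5 — no new infections; cascade stops.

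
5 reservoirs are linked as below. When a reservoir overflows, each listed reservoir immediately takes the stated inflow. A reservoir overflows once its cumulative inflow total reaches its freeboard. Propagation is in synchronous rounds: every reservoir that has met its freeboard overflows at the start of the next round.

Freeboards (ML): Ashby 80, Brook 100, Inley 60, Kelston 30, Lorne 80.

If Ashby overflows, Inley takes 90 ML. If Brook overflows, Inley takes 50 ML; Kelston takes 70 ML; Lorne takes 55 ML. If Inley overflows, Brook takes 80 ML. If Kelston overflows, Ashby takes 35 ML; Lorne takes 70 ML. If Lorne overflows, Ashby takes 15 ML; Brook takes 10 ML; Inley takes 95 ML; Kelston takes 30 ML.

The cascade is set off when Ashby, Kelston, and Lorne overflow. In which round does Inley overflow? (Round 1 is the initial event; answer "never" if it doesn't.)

Round 1 — Ashby, Kelston, Lorne overflow (initial).
  Brook: +10 → 10 < 100
  Inley: +90+95 → 185 ≥ 60
Round 2 — Inley overflows.
  Brook: +80 → 90 < 100
No further overflows.

2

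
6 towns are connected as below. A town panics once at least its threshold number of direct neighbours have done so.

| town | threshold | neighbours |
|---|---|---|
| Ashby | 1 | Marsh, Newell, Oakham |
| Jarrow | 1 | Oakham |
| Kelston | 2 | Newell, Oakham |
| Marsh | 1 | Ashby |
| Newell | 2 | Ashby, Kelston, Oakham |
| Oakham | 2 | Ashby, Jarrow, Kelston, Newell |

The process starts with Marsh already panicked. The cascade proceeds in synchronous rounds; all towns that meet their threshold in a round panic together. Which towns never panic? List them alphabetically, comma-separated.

Round 1 — Marsh panics (initial).
Round 2 — checking thresholds:
  Ashby: 1 of 3 neighbours ≥ 1, panics.
Round 3 — no new panics; cascade stops.

Jarrow, Kelston, Newell, Oakham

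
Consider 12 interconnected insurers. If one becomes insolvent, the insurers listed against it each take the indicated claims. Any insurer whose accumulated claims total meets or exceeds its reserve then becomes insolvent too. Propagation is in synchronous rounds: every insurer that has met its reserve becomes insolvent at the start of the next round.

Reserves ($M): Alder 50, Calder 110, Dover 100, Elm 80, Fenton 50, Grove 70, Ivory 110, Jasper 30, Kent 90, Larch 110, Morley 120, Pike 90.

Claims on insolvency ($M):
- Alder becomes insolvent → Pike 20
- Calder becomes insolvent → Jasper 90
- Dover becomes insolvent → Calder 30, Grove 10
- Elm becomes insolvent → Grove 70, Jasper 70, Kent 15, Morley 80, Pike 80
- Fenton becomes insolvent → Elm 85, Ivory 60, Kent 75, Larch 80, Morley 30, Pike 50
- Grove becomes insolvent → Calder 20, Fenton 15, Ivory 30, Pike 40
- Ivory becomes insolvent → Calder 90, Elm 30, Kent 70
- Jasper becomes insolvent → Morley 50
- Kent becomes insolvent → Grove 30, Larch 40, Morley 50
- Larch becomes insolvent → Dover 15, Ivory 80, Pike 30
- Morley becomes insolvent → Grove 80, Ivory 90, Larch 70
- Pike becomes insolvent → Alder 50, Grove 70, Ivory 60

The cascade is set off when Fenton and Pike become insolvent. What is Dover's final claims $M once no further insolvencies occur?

Round 1 — Fenton, Pike become insolvent (initial).
  Alder: +50 → 50 ≥ 50
  Elm: +85 → 85 ≥ 80
  Grove: +70 → 70 ≥ 70
  Ivory: +60+60 → 120 ≥ 110
  Kent: +75 → 75 < 90
  Larch: +80 → 80 < 110
  Morley: +30 → 30 < 120
Round 2 — Alder, Elm, Grove, Ivory become insolvent.
  Calder: +20+90 → 110 ≥ 110
  Jasper: +70 → 70 ≥ 30
  Kent: +15+70 → 160 ≥ 90
  Morley: +80 → 110 < 120
Round 3 — Calder, Jasper, Kent become insolvent.
  Larch: +40 → 120 ≥ 110
  Morley: +50+50 → 210 ≥ 120
Round 4 — Larch, Morley become insolvent.
  Dover: +15 → 15 < 100
No further insolvencies.

15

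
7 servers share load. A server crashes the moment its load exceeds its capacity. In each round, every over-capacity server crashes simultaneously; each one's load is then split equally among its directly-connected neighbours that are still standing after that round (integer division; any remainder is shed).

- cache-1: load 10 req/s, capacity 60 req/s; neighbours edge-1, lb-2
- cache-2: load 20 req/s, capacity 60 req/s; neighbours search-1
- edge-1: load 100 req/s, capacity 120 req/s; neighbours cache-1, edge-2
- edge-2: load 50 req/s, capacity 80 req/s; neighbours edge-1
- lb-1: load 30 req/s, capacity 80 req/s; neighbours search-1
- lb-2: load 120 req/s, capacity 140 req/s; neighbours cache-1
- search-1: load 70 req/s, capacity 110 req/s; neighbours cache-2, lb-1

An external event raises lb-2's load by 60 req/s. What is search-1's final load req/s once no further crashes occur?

Round 1 — lb-2 at 180 > 140. lb-2 crashes.
  lb-2 sheds 180 req/s to cache-1: 180 each.
    cache-1: 10+180 = 190 > 60
Round 2 — cache-1 crashes.
  cache-1 sheds 190 req/s to edge-1: 190 each.
    edge-1: 100+190 = 290 > 120
Round 3 — edge-1 crashes.
  edge-1 sheds 290 req/s to edge-2: 290 each.
    edge-2: 50+290 = 340 > 80
Round 4 — edge-2 crashes.
  edge-2 sheds 340 req/s: no online neighbours, lost.
No further crashes.

70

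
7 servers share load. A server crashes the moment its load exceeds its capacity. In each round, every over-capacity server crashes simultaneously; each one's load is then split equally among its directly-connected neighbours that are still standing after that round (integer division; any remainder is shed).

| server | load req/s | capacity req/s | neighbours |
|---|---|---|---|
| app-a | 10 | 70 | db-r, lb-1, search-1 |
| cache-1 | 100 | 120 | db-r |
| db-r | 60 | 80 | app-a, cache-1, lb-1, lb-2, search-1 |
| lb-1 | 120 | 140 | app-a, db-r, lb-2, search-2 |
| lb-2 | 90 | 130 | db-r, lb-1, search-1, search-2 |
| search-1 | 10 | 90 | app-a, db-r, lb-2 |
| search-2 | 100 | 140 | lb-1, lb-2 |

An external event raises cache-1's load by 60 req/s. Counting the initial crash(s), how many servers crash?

Round 1 — cache-1 at 160 > 120. cache-1 crashes.
  cache-1 sheds 160 req/s to db-r: 160 each.
    db-r: 60+160 = 220 > 80
Round 2 — db-r crashes.
  db-r sheds 220 req/s to app-a, lb-1, lb-2, search-1: 55 each.
    app-a: 10+55 = 65 ≤ 70
    lb-1: 120+55 = 175 > 140
    lb-2: 90+55 = 145 > 130
    search-1: 10+55 = 65 ≤ 90
Round 3 — lb-1, lb-2 crash.
  lb-1 sheds 175 req/s to app-a, search-2: 87 each (1 lost).
    app-a: 65+87 = 152 > 70
    search-2: 100+87 = 187 > 140
  lb-2 sheds 145 req/s to search-1, search-2: 72 each (1 lost).
    search-1: 65+72 = 137 > 90
    search-2: 187+72 = 259 > 140
Round 4 — app-a, search-1, search-2 crash.
  app-a sheds 152 req/s: no online neighbours, lost.
  search-1 sheds 137 req/s: no online neighbours, lost.
  search-2 sheds 259 req/s: no online neighbours, lost.
No further crashes.

7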